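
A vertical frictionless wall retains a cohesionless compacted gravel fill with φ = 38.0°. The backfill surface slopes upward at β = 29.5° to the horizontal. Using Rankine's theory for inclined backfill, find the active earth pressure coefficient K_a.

0.352

K_a = cos β · (cos β − √(cos²β − cos²φ)) / (cos β + √(cos²β − cos²φ)).
cos β = 0.8704, cos φ = 0.7880, √(cos²β − cos²φ) = 0.3695.
K_a = 0.8704 × (0.8704 − 0.3695)/(0.8704 + 0.3695) = 0.3516.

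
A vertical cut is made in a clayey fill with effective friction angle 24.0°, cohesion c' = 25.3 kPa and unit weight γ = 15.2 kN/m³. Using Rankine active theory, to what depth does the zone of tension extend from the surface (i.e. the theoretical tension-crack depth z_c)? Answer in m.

K_a = tan²(45° − 24.0°/2) = 0.4217; √K_a = 0.6494.
The active pressure is zero where K_a γ z = 2c√K_a, so z_c = 2c/(γ√K_a) = 2×25.3/(15.2×0.6494) = 5.126 m.

5.13 m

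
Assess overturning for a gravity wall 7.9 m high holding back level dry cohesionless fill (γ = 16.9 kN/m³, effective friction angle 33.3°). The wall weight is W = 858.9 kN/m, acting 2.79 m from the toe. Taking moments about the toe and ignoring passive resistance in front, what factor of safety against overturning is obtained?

K_a = tan²(45° − 33.3°/2) = 0.2911.
P_a = ½K_aγH² = 0.5×0.2911×16.9×7.9² = 153.5 kN/m, acting at H/3 = 2.633 m above the base.
Overturning moment M_o = P_a × H/3 = 153.5 × 2.633 = 404.3.
Resisting moment M_r = W × 2.79 = 858.9 × 2.79 = 2396.
FS_overturning = M_r/M_o = 2396/404.3 = 5.927.

5.93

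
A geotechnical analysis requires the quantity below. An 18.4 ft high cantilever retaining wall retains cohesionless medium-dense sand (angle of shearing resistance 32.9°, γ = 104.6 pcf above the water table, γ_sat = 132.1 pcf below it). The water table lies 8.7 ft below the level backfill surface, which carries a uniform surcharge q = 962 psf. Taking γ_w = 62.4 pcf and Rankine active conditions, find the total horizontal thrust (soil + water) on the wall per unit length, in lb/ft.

K_a = tan²(45° − φ/2) = 0.2960.
γ' = 132.1 − 62.4 = 69.70 pcf. h₂ = H − d_w = 9.7 ft.
σ'_h: at surface K_a·q = 284.8; at WT K_a(q+γd_w) = 554.2; at base K_a(q+γd_w+γ'h₂) = 754.3 psf.
P₁ = ½(284.8+554.2)×8.7 = 3649; P₂ = ½(554.2+754.3)×9.7 = 6346; P_w = ½γ_w h₂² = 2936.
Total = 3649+6346+2936 = 12930 lb/ft.

12900 lb/ft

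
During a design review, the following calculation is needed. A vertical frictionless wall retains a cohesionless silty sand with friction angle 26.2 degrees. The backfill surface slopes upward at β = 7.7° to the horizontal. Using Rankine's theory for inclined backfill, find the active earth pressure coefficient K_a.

0.400

K_a = cos β · (cos β − √(cos²β − cos²φ)) / (cos β + √(cos²β − cos²φ)).
cos β = 0.9910, cos φ = 0.8973, √(cos²β − cos²φ) = 0.4207.
K_a = 0.9910 × (0.9910 − 0.4207)/(0.9910 + 0.4207) = 0.4003.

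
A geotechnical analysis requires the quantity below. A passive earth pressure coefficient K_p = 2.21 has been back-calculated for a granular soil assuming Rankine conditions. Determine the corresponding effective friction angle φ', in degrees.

22.1°

K_p = (1+sin φ)/(1−sin φ) ⇒ sin φ = (K_p − 1)/(K_p + 1) = 0.3769.
φ = arcsin(0.3769) = 22.14°.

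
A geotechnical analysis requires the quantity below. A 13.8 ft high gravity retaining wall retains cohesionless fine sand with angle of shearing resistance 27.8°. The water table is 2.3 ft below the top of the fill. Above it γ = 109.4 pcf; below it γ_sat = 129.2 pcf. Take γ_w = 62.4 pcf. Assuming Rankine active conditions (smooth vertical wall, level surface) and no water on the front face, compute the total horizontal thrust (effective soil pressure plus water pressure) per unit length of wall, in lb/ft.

K_a = tan²(45° − φ/2) = 0.3639.
γ' = 129.2 − 62.4 = 66.80 pcf. Depth below WT = 11.5 ft.
σ'_h at WT = K_a γ d_w = 91.56 psf; at base = 91.56 + K_a γ' × 11.5 = 371.1 psf.
P₁ (0–2.3 ft) = ½×91.56×2.3 = 105.3. P₂ (2.3–13.8 ft) = ½(91.56+371.1)×11.5 = 2660.
P_w = ½ γ_w h₂² = 0.5×62.4×11.5² = 4126. Total = 105.3+2660+4126 = 6892 lb/ft.

6890 lb/ft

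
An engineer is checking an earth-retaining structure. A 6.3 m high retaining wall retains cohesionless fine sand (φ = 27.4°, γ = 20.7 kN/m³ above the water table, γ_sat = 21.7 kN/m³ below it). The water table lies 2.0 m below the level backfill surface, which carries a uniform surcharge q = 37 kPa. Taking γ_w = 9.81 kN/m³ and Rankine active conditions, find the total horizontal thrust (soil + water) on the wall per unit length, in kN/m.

K_a = tan²(45° − φ/2) = 0.3697.
γ' = 21.7 − 9.81 = 11.89 kN/m³. h₂ = H − d_w = 4.3 m.
σ'_h: at surface K_a·q = 13.68; at WT K_a(q+γd_w) = 28.98; at base K_a(q+γd_w+γ'h₂) = 47.88 kPa.
P₁ = ½(13.68+28.98)×2.0 = 42.66; P₂ = ½(28.98+47.88)×4.3 = 165.3; P_w = ½γ_w h₂² = 90.69.
Total = 42.66+165.3+90.69 = 298.6 kN/m.

299 kN/m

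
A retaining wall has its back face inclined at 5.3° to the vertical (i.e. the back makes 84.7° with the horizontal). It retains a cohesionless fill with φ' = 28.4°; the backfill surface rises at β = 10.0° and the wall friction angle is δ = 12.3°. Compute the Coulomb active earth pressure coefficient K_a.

0.417

K_a = sin²(α+φ) / [sin²α · sin(α−δ) · (1 + √{sin(φ+δ)sin(φ−β) / (sin(α−δ)sin(α+β))})²].
With α = 84.7°, φ = 28.4°, δ = 12.3°, β = 10.0°: K_a = 0.4169.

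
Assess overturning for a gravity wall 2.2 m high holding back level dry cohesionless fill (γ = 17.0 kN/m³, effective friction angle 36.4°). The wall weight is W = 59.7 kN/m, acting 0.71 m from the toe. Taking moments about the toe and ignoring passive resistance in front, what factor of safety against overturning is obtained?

5.51

K_a = tan²(45° − 36.4°/2) = 0.2552.
P_a = ½K_aγH² = 0.5×0.2552×17.0×2.2² = 10.50 kN/m, acting at H/3 = 0.7333 m above the base.
Overturning moment M_o = P_a × H/3 = 10.50 × 0.7333 = 7.698.
Resisting moment M_r = W × 0.71 = 59.7 × 0.71 = 42.39.
FS_overturning = M_r/M_o = 42.39/7.698 = 5.506.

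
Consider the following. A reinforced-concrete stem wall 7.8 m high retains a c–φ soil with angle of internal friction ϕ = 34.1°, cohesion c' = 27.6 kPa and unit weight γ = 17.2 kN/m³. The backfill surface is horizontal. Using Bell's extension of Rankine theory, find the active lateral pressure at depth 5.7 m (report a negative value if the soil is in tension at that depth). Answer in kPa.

-1.69 kPa

K_a = (1 − sin φ)/(1 + sin φ) = 0.2815.
σ_a = K_a γ z − 2c√K_a = 0.2815×17.2×5.7 − 2×27.6×0.5306 = -1.688 kPa.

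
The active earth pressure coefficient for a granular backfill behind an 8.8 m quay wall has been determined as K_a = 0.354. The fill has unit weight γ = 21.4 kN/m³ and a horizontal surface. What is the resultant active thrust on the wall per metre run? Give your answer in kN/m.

P = ½ K_a γ H² = 0.5 × 0.354 × 21.4 × 8.8² = 293.3 kN/m.

293 kN/m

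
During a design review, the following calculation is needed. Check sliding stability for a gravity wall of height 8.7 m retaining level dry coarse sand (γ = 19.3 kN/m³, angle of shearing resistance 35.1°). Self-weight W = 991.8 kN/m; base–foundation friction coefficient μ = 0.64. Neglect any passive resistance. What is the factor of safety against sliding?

K_a = tan²(45° − 35.1°/2) = 0.2698.
P_a = ½K_aγH² = 0.5×0.2698×19.3×8.7² = 197.1 kN/m, acting at H/3 = 2.900 m above the base.
FS_sliding = μW / P_a = 0.64×991.8 / 197.1 = 3.221.

3.22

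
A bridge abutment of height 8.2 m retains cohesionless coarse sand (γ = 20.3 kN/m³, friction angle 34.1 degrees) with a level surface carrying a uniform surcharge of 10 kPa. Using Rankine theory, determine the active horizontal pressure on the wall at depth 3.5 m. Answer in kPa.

K_a = (1 − sin φ)/(1 + sin φ) = 0.2815.
σ_v = γz + q = 20.3 × 3.5 + 10 = 81.05 kPa.
σ_h = K_a σ_v = 0.2815 × 81.05 = 22.82 kPa.

22.8 kPa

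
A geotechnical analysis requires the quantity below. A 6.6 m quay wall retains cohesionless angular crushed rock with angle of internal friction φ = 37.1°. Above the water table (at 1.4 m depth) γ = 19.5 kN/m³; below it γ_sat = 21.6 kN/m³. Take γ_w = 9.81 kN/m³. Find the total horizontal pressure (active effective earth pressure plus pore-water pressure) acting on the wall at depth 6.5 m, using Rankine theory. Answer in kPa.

K_a = (1 − sin φ)/(1 + sin φ) = 0.2475.
γ' = 21.6 − 9.81 = 11.79 kN/m³.
Effective vertical stress at 6.5 m: σ'_v = 19.5×1.4 + 11.79×5.10 = 87.43 kPa.
σ'_h = K_a σ'_v = 0.2475 × 87.43 = 21.64 kPa; u = γ_w × 5.10 = 50.03 kPa.
Total σ_h = 21.64 + 50.03 = 71.67 kPa.

71.7 kPa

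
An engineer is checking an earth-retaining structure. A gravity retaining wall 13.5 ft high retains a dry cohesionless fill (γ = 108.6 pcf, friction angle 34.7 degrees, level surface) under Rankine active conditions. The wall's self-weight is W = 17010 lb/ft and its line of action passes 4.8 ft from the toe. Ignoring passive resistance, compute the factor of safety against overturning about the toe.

K_a = tan²(45° − 34.7°/2) = 0.2745.
P_a = ½K_aγH² = 0.5×0.2745×108.6×13.5² = 2716 lb/ft, acting at H/3 = 4.500 ft above the base.
Overturning moment M_o = P_a × H/3 = 2716 × 4.500 = 12220.
Resisting moment M_r = W × 4.8 = 17010 × 4.8 = 81650.
FS_overturning = M_r/M_o = 81650/12220 = 6.680.

6.68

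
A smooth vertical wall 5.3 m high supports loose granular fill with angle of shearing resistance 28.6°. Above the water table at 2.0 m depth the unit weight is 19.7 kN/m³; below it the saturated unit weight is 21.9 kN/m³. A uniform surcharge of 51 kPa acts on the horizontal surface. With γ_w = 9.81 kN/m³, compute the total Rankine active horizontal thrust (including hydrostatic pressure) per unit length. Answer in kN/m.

232 kN/m

K_a = tan²(45° − φ/2) = 0.3525.
γ' = 21.9 − 9.81 = 12.09 kN/m³. h₂ = H − d_w = 3.3 m.
σ'_h: at surface K_a·q = 17.98; at WT K_a(q+γd_w) = 31.87; at base K_a(q+γd_w+γ'h₂) = 45.94 kPa.
P₁ = ½(17.98+31.87)×2.0 = 49.85; P₂ = ½(31.87+45.94)×3.3 = 128.4; P_w = ½γ_w h₂² = 53.42.
Total = 49.85+128.4+53.42 = 231.6 kN/m.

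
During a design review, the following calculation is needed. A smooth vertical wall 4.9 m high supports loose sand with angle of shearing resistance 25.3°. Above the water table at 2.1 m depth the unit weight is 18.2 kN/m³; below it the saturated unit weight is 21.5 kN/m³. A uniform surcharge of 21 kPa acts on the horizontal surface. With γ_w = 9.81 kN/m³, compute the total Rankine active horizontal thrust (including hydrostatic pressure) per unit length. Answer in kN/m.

K_a = tan²(45° − φ/2) = 0.4012.
γ' = 21.5 − 9.81 = 11.69 kN/m³. h₂ = H − d_w = 2.8 m.
σ'_h: at surface K_a·q = 8.425; at WT K_a(q+γd_w) = 23.76; at base K_a(q+γd_w+γ'h₂) = 36.89 kPa.
P₁ = ½(8.425+23.76)×2.1 = 33.79; P₂ = ½(23.76+36.89)×2.8 = 84.91; P_w = ½γ_w h₂² = 38.46.
Total = 33.79+84.91+38.46 = 157.2 kN/m.

157 kN/m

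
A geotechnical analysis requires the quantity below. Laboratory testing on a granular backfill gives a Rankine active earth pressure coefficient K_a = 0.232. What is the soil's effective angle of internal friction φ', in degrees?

38.6°

K_a = tan²(45° − φ/2) ⇒ 45° − φ/2 = arctan(√0.232) = 25.72°.
φ = 2(45° − 25.72°) = 38.56°.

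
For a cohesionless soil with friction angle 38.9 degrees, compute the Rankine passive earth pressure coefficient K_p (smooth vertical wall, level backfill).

4.38

K_p = (1 + sin φ)/(1 − sin φ) = tan²(45° + 38.9°/2) = 4.376.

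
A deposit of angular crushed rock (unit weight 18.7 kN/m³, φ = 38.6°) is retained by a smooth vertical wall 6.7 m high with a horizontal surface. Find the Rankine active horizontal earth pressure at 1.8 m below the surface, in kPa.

K_a = (1 − sin φ)/(1 + sin φ) = 0.2316.
σ_h = K_a γ z = 0.2316 × 18.7 × 1.8 = 7.796 kPa.

7.80 kPa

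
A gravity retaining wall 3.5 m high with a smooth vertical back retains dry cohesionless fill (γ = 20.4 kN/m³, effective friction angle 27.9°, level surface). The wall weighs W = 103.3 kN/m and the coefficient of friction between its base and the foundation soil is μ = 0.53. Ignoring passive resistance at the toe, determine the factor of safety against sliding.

1.21

K_a = tan²(45° − 27.9°/2) = 0.3625.
P_a = ½K_aγH² = 0.5×0.3625×20.4×3.5² = 45.29 kN/m, acting at H/3 = 1.167 m above the base.
FS_sliding = μW / P_a = 0.53×103.3 / 45.29 = 1.209.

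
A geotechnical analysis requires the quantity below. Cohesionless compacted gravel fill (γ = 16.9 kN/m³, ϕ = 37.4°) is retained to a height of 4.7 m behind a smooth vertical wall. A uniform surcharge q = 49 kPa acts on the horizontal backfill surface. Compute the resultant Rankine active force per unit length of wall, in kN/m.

102 kN/m

K_a = tan²(45° − φ/2) = 0.2443.
Soil triangle: ½ K_a γ H² = 0.5×0.2443×16.9×4.7² = 45.59 kN/m.
Surcharge rectangle: K_a q H = 0.2443×49×4.7 = 56.25 kN/m.
Total = 45.59 + 56.25 = 101.8 kN/m.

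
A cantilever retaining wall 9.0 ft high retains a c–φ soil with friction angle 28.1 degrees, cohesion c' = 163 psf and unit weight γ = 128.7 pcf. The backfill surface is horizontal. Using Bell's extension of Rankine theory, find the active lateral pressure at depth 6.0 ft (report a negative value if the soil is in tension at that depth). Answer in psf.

82.2 psf

K_a = (1 − sin φ)/(1 + sin φ) = 0.3596.
σ_a = K_a γ z − 2c√K_a = 0.3596×128.7×6.0 − 2×163×0.5997 = 82.20 psf.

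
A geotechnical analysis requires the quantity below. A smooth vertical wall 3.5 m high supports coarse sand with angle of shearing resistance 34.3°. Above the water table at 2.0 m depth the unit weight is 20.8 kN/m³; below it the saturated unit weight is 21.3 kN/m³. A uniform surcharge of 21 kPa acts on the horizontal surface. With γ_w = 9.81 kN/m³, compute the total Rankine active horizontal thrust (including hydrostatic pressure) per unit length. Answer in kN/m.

K_a = tan²(45° − φ/2) = 0.2792.
γ' = 21.3 − 9.81 = 11.49 kN/m³. h₂ = H − d_w = 1.5 m.
σ'_h: at surface K_a·q = 5.862; at WT K_a(q+γd_w) = 17.48; at base K_a(q+γd_w+γ'h₂) = 22.29 kPa.
P₁ = ½(5.862+17.48)×2.0 = 23.34; P₂ = ½(17.48+22.29)×1.5 = 29.82; P_w = ½γ_w h₂² = 11.04.
Total = 23.34+29.82+11.04 = 64.20 kN/m.

64.2 kN/m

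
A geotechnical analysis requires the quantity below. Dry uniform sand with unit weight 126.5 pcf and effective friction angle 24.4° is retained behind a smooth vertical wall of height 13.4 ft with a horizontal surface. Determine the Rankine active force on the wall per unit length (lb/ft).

4720 lb/ft

K_a = tan²(45° − φ/2) = 0.4153.
P_a = ½ K_a γ H² = 0.5 × 0.4153 × 126.5 × 13.4² = 4717 lb/ft.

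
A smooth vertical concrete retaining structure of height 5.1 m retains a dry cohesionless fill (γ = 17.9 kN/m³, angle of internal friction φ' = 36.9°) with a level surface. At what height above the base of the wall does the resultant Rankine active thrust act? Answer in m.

1.70 m

K_a = 0.2497.
The pressure distribution is triangular, so the resultant acts at H/3 above the base = 5.1/3 = 1.700 m.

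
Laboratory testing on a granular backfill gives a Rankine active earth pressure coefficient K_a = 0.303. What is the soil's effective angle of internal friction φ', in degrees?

K_a = tan²(45° − φ/2) ⇒ 45° − φ/2 = arctan(√0.303) = 28.83°.
φ = 2(45° − 28.83°) = 32.34°.

32.3°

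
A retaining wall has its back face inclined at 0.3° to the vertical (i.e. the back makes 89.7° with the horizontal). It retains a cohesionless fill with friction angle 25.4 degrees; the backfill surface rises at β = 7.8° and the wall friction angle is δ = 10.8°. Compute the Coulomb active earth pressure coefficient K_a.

K_a = sin²(α+φ) / [sin²α · sin(α−δ) · (1 + √{sin(φ+δ)sin(φ−β) / (sin(α−δ)sin(α+β))})²].
With α = 89.7°, φ = 25.4°, δ = 10.8°, β = 7.8°: K_a = 0.4096.

0.410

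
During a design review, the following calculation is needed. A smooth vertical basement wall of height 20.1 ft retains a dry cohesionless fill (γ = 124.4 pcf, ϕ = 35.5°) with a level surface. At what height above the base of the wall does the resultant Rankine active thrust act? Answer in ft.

K_a = 0.2653.
The pressure distribution is triangular, so the resultant acts at H/3 above the base = 20.1/3 = 6.700 ft.

6.70 ft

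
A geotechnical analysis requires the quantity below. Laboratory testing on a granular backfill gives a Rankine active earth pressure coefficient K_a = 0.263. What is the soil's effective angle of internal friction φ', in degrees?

K_a = tan²(45° − φ/2) ⇒ 45° − φ/2 = arctan(√0.263) = 27.15°.
φ = 2(45° − 27.15°) = 35.70°.

35.7°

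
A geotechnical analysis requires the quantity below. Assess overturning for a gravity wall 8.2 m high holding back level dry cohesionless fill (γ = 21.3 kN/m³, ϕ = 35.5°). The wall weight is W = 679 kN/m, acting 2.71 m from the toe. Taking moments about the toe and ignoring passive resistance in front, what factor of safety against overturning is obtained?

3.54

K_a = tan²(45° − 35.5°/2) = 0.2653.
P_a = ½K_aγH² = 0.5×0.2653×21.3×8.2² = 190.0 kN/m, acting at H/3 = 2.733 m above the base.
Overturning moment M_o = P_a × H/3 = 190.0 × 2.733 = 519.2.
Resisting moment M_r = W × 2.71 = 679 × 2.71 = 1840.
FS_overturning = M_r/M_o = 1840/519.2 = 3.544.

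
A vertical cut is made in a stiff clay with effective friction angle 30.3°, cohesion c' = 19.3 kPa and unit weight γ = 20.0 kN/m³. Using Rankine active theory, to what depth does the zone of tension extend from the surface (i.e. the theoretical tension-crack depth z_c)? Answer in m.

3.36 m

K_a = tan²(45° − 30.3°/2) = 0.3293; √K_a = 0.5739.
The active pressure is zero where K_a γ z = 2c√K_a, so z_c = 2c/(γ√K_a) = 2×19.3/(20.0×0.5739) = 3.363 m.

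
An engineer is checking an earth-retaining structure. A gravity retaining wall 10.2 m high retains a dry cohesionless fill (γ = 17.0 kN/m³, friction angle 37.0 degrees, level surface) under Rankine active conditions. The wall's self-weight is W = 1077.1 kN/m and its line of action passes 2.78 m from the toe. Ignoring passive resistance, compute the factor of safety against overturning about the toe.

4.01

K_a = tan²(45° − 37.0°/2) = 0.2486.
P_a = ½K_aγH² = 0.5×0.2486×17.0×10.2² = 219.8 kN/m, acting at H/3 = 3.400 m above the base.
Overturning moment M_o = P_a × H/3 = 219.8 × 3.400 = 747.4.
Resisting moment M_r = W × 2.78 = 1077.1 × 2.78 = 2994.
FS_overturning = M_r/M_o = 2994/747.4 = 4.006.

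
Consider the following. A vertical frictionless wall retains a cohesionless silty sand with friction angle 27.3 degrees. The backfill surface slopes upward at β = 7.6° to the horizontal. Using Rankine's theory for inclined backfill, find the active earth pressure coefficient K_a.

K_a = cos β · (cos β − √(cos²β − cos²φ)) / (cos β + √(cos²β − cos²φ)).
cos β = 0.9912, cos φ = 0.8886, √(cos²β − cos²φ) = 0.4392.
K_a = 0.9912 × (0.9912 − 0.4392)/(0.9912 + 0.4392) = 0.3826.

0.383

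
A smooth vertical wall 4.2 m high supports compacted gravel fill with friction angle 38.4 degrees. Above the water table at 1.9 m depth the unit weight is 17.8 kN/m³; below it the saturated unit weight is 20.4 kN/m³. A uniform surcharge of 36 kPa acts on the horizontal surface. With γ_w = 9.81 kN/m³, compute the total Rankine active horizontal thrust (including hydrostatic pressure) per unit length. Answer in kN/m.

K_a = tan²(45° − φ/2) = 0.2337.
γ' = 20.4 − 9.81 = 10.59 kN/m³. h₂ = H − d_w = 2.3 m.
σ'_h: at surface K_a·q = 8.413; at WT K_a(q+γd_w) = 16.32; at base K_a(q+γd_w+γ'h₂) = 22.01 kPa.
P₁ = ½(8.413+16.32)×1.9 = 23.49; P₂ = ½(16.32+22.01)×2.3 = 44.07; P_w = ½γ_w h₂² = 25.95.
Total = 23.49+44.07+25.95 = 93.51 kN/m.

93.5 kN/m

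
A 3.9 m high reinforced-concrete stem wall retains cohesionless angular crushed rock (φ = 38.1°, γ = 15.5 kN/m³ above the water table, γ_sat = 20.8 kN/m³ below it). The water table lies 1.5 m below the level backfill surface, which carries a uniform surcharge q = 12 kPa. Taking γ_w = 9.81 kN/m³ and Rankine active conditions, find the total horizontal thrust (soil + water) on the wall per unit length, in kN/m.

64.2 kN/m

K_a = tan²(45° − φ/2) = 0.2368.
γ' = 20.8 − 9.81 = 10.99 kN/m³. h₂ = H − d_w = 2.4 m.
σ'_h: at surface K_a·q = 2.842; at WT K_a(q+γd_w) = 8.348; at base K_a(q+γd_w+γ'h₂) = 14.59 kPa.
P₁ = ½(2.842+8.348)×1.5 = 8.393; P₂ = ½(8.348+14.59)×2.4 = 27.53; P_w = ½γ_w h₂² = 28.25.
Total = 8.393+27.53+28.25 = 64.18 kN/m.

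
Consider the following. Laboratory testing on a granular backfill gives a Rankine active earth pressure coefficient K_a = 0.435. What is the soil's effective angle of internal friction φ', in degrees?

23.2°

K_a = tan²(45° − φ/2) ⇒ 45° − φ/2 = arctan(√0.435) = 33.41°.
φ = 2(45° − 33.41°) = 23.19°.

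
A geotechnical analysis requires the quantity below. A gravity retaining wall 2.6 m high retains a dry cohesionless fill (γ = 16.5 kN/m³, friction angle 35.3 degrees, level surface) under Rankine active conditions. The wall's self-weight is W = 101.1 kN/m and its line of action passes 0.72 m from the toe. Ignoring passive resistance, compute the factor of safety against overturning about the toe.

5.63

K_a = tan²(45° − 35.3°/2) = 0.2675.
P_a = ½K_aγH² = 0.5×0.2675×16.5×2.6² = 14.92 kN/m, acting at H/3 = 0.8667 m above the base.
Overturning moment M_o = P_a × H/3 = 14.92 × 0.8667 = 12.93.
Resisting moment M_r = W × 0.72 = 101.1 × 0.72 = 72.79.
FS_overturning = M_r/M_o = 72.79/12.93 = 5.629.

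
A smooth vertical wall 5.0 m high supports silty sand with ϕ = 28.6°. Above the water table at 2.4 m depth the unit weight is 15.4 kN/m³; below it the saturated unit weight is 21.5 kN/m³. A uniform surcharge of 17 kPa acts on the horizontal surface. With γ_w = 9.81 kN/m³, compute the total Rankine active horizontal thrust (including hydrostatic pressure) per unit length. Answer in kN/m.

K_a = tan²(45° − φ/2) = 0.3525.
γ' = 21.5 − 9.81 = 11.69 kN/m³. h₂ = H − d_w = 2.6 m.
σ'_h: at surface K_a·q = 5.993; at WT K_a(q+γd_w) = 19.02; at base K_a(q+γd_w+γ'h₂) = 29.74 kPa.
P₁ = ½(5.993+19.02)×2.4 = 30.02; P₂ = ½(19.02+29.74)×2.6 = 63.39; P_w = ½γ_w h₂² = 33.16.
Total = 30.02+63.39+33.16 = 126.6 kN/m.

127 kN/m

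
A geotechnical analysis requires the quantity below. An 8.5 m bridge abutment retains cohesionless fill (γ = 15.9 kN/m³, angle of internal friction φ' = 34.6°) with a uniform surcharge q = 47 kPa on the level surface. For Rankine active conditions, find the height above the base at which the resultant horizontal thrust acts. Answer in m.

3.41 m

K_a = 0.2756.
Triangular part P₁ = ½K_aγH² = 158.3 at H/3 = 2.833 m; rectangular part P₂ = K_a q H = 110.1 at H/2 = 4.250 m.
ȳ = (P₁·2.833 + P₂·4.250)/(P₁+P₂) = 3.414 m.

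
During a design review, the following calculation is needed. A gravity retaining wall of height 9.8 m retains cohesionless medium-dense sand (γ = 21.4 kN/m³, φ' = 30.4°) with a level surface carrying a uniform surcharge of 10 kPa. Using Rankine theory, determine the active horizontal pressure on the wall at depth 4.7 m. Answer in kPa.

K_a = (1 − sin φ)/(1 + sin φ) = 0.3280.
σ_v = γz + q = 21.4 × 4.7 + 10 = 110.6 kPa.
σ_h = K_a σ_v = 0.3280 × 110.6 = 36.27 kPa.

36.3 kPa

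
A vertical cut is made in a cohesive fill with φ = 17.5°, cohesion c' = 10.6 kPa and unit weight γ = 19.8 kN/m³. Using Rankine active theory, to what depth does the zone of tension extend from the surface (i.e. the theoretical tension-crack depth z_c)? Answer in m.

K_a = tan²(45° − 17.5°/2) = 0.5376; √K_a = 0.7332.
The active pressure is zero where K_a γ z = 2c√K_a, so z_c = 2c/(γ√K_a) = 2×10.6/(19.8×0.7332) = 1.460 m.

1.46 m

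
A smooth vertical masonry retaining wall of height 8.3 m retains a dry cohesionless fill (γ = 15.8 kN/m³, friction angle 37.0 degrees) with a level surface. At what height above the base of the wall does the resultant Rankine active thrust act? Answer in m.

K_a = 0.2486.
The pressure distribution is triangular, so the resultant acts at H/3 above the base = 8.3/3 = 2.767 m.

2.77 m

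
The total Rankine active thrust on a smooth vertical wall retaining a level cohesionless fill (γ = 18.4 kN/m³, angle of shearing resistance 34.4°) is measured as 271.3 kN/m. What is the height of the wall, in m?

K_a = 0.2780. P_a = ½ K_a γ H² ⇒ H = √(2P_a/(K_a γ)).
H = √(2×271.3/(0.2780×18.4)) = 10.30 m.

10.3 m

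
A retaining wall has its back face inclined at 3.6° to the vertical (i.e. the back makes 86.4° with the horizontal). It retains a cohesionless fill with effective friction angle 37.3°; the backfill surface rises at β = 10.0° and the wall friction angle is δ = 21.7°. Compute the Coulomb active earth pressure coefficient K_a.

K_a = sin²(α+φ) / [sin²α · sin(α−δ) · (1 + √{sin(φ+δ)sin(φ−β) / (sin(α−δ)sin(α+β))})²].
With α = 86.4°, φ = 37.3°, δ = 21.7°, β = 10.0°: K_a = 0.2784.

0.278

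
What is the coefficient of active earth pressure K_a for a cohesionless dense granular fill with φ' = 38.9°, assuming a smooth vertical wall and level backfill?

K_a = (1 − sin φ)/(1 + sin φ) = (1 − sin 38.9°)/(1 + sin 38.9°) = 0.2285.

0.229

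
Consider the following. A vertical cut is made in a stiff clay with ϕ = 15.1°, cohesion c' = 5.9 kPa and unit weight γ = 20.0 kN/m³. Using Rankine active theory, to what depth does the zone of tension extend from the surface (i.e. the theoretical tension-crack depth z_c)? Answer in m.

0.770 m

K_a = tan²(45° − 15.1°/2) = 0.5867; √K_a = 0.7659.
The active pressure is zero where K_a γ z = 2c√K_a, so z_c = 2c/(γ√K_a) = 2×5.9/(20.0×0.7659) = 0.7703 m.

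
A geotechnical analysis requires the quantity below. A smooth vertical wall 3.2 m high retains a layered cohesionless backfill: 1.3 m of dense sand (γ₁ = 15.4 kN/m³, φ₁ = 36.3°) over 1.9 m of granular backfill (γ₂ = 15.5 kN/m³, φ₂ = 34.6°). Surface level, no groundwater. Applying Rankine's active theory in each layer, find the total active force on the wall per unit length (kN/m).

K_a1 = tan²(45°−36.3°/2) = 0.2563; K_a2 = tan²(45°−34.6°/2) = 0.2756.
Layer 1: σ at base = K_a1 γ₁ h₁ = 5.131 kPa; P₁ = ½×5.131×1.3 = 3.335.
Layer 2: σ_v at top = γ₁h₁ = 20.02; σ_h top = K_a2×20.02 = 5.518; σ_h base = K_a2×(20.02+15.5×1.9) = 13.64.
P₂ = ½(5.518+13.64)×1.9 = 18.20. Total P_a = 3.335+18.20 = 21.53 kN/m.

21.5 kN/m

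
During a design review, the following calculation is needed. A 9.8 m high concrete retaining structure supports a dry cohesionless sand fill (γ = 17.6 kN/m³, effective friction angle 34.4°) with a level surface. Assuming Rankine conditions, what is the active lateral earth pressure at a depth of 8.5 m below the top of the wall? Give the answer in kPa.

41.6 kPa

K_a = (1 − sin φ)/(1 + sin φ) = 0.2780.
σ_h = K_a γ z = 0.2780 × 17.6 × 8.5 = 41.59 kPa.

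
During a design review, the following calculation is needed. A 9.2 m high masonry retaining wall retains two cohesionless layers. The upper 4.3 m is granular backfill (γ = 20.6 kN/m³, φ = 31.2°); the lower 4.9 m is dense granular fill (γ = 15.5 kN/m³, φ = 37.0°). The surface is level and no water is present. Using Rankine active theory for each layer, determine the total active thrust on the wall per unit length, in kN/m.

215 kN/m

K_a1 = tan²(45°−31.2°/2) = 0.3175; K_a2 = tan²(45°−37.0°/2) = 0.2486.
Layer 1: σ at base = K_a1 γ₁ h₁ = 28.12 kPa; P₁ = ½×28.12×4.3 = 60.47.
Layer 2: σ_v at top = γ₁h₁ = 88.58; σ_h top = K_a2×88.58 = 22.02; σ_h base = K_a2×(88.58+15.5×4.9) = 40.90.
P₂ = ½(22.02+40.90)×4.9 = 154.2. Total P_a = 60.47+154.2 = 214.6 kN/m.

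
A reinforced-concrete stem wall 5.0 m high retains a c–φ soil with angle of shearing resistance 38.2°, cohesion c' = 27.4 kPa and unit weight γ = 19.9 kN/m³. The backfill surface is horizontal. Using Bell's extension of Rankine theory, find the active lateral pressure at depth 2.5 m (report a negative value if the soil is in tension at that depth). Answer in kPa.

-14.9 kPa

K_a = (1 − sin φ)/(1 + sin φ) = 0.2358.
σ_a = K_a γ z − 2c√K_a = 0.2358×19.9×2.5 − 2×27.4×0.4856 = -14.88 kPa.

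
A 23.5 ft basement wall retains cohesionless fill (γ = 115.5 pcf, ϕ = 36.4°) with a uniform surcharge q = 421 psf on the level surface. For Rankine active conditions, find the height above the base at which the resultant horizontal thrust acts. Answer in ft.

K_a = 0.2552.
Triangular part P₁ = ½K_aγH² = 8138 at H/3 = 7.833 ft; rectangular part P₂ = K_a q H = 2524 at H/2 = 11.75 ft.
ȳ = (P₁·7.833 + P₂·11.75)/(P₁+P₂) = 8.761 ft.

8.76 ft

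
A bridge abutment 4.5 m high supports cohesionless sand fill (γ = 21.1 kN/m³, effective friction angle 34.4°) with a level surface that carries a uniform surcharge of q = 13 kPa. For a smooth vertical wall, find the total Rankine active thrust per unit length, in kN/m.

K_a = tan²(45° − φ/2) = 0.2780.
Soil triangle: ½ K_a γ H² = 0.5×0.2780×21.1×4.5² = 59.39 kN/m.
Surcharge rectangle: K_a q H = 0.2780×13×4.5 = 16.26 kN/m.
Total = 59.39 + 16.26 = 75.65 kN/m.

75.6 kN/m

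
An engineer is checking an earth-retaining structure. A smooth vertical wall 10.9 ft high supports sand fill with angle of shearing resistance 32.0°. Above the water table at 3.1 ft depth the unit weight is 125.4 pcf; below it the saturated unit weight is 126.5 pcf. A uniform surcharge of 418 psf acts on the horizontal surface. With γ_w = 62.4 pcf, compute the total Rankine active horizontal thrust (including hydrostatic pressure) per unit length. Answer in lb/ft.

K_a = tan²(45° − φ/2) = 0.3073.
γ' = 126.5 − 62.4 = 64.10 pcf. h₂ = H − d_w = 7.8 ft.
σ'_h: at surface K_a·q = 128.4; at WT K_a(q+γd_w) = 247.9; at base K_a(q+γd_w+γ'h₂) = 401.5 psf.
P₁ = ½(128.4+247.9)×3.1 = 583.3; P₂ = ½(247.9+401.5)×7.8 = 2533; P_w = ½γ_w h₂² = 1898.
Total = 583.3+2533+1898 = 5014 lb/ft.

5010 lb/ft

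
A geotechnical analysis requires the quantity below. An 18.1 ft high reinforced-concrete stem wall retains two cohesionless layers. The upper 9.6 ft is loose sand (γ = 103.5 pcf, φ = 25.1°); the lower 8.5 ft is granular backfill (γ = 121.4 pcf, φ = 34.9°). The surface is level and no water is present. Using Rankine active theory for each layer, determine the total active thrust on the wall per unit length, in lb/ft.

5420 lb/ft

K_a1 = tan²(45°−25.1°/2) = 0.4043; K_a2 = tan²(45°−34.9°/2) = 0.2721.
Layer 1: σ at base = K_a1 γ₁ h₁ = 401.7 psf; P₁ = ½×401.7×9.6 = 1928.
Layer 2: σ_v at top = γ₁h₁ = 993.6; σ_h top = K_a2×993.6 = 270.4; σ_h base = K_a2×(993.6+121.4×8.5) = 551.2.
P₂ = ½(270.4+551.2)×8.5 = 3492. Total P_a = 1928+3492 = 5420 lb/ft.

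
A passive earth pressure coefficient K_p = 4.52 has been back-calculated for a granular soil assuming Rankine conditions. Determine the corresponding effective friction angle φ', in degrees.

K_p = (1+sin φ)/(1−sin φ) ⇒ sin φ = (K_p − 1)/(K_p + 1) = 0.6377.
φ = arcsin(0.6377) = 39.62°.

39.6°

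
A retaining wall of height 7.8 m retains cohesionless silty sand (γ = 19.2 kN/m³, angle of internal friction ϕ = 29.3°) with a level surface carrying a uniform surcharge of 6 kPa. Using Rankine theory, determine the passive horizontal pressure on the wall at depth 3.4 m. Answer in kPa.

208 kPa

K_p = (1 + sin φ)/(1 − sin φ) = 2.917.
σ_v = γz + q = 19.2 × 3.4 + 6 = 71.28 kPa.
σ_h = K_p σ_v = 2.917 × 71.28 = 207.9 kPa.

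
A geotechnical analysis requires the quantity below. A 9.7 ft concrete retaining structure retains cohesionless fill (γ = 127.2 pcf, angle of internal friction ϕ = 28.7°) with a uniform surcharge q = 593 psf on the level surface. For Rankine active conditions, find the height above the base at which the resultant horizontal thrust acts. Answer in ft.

K_a = 0.3511.
Triangular part P₁ = ½K_aγH² = 2101 at H/3 = 3.233 ft; rectangular part P₂ = K_a q H = 2020 at H/2 = 4.850 ft.
ȳ = (P₁·3.233 + P₂·4.850)/(P₁+P₂) = 4.026 ft.

4.03 ft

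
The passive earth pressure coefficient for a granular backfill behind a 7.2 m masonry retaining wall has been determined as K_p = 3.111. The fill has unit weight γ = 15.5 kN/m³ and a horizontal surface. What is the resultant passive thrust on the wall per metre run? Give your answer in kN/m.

1250 kN/m

P = ½ K_p γ H² = 0.5 × 3.111 × 15.5 × 7.2² = 1250 kN/m.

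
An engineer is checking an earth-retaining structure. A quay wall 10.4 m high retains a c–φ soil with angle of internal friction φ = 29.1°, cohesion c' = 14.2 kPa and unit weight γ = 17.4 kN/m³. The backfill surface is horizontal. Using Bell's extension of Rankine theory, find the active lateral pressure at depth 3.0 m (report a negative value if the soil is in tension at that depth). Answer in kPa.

1.34 kPa

K_a = (1 − sin φ)/(1 + sin φ) = 0.3456.
σ_a = K_a γ z − 2c√K_a = 0.3456×17.4×3.0 − 2×14.2×0.5879 = 1.344 kPa.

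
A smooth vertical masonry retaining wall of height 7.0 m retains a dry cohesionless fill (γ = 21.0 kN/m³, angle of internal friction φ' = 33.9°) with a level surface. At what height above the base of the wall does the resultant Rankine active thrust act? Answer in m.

K_a = 0.2839.
The pressure distribution is triangular, so the resultant acts at H/3 above the base = 7.0/3 = 2.333 m.

2.33 m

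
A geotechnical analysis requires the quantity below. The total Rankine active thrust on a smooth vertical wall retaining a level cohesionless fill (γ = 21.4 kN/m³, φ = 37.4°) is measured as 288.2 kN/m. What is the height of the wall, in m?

K_a = 0.2443. P_a = ½ K_a γ H² ⇒ H = √(2P_a/(K_a γ)).
H = √(2×288.2/(0.2443×21.4)) = 10.50 m.

10.5 m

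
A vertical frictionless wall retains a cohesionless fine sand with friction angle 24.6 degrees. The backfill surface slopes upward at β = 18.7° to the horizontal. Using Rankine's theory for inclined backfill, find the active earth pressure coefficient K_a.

K_a = cos β · (cos β − √(cos²β − cos²φ)) / (cos β + √(cos²β − cos²φ)).
cos β = 0.9472, cos φ = 0.9092, √(cos²β − cos²φ) = 0.2655.
K_a = 0.9472 × (0.9472 − 0.2655)/(0.9472 + 0.2655) = 0.5324.

0.532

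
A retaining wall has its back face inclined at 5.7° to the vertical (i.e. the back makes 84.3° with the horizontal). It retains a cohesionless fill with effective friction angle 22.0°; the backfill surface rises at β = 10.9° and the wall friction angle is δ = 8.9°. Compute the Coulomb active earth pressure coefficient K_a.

0.552

K_a = sin²(α+φ) / [sin²α · sin(α−δ) · (1 + √{sin(φ+δ)sin(φ−β) / (sin(α−δ)sin(α+β))})²].
With α = 84.3°, φ = 22.0°, δ = 8.9°, β = 10.9°: K_a = 0.5515.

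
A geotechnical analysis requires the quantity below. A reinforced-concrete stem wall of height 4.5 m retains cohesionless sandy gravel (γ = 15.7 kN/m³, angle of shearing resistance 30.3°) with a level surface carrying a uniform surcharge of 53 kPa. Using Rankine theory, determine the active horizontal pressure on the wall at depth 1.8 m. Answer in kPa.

K_a = (1 − sin φ)/(1 + sin φ) = 0.3293.
σ_v = γz + q = 15.7 × 1.8 + 53 = 81.26 kPa.
σ_h = K_a σ_v = 0.3293 × 81.26 = 26.76 kPa.

26.8 kPa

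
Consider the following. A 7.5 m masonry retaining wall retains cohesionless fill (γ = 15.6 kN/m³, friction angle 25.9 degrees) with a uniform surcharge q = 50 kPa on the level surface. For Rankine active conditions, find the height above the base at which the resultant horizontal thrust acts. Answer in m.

3.08 m

K_a = 0.3920.
Triangular part P₁ = ½K_aγH² = 172.0 at H/3 = 2.500 m; rectangular part P₂ = K_a q H = 147.0 at H/2 = 3.750 m.
ȳ = (P₁·2.500 + P₂·3.750)/(P₁+P₂) = 3.076 m.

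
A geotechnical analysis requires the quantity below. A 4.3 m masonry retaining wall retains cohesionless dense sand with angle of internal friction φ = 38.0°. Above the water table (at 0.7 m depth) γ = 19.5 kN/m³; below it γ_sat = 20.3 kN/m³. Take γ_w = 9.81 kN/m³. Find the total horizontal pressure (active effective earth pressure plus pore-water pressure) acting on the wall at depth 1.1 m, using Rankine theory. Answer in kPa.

8.17 kPa

K_a = (1 − sin φ)/(1 + sin φ) = 0.2379.
γ' = 20.3 − 9.81 = 10.49 kN/m³.
Effective vertical stress at 1.1 m: σ'_v = 19.5×0.7 + 10.49×0.400 = 17.85 kPa.
σ'_h = K_a σ'_v = 0.2379 × 17.85 = 4.245 kPa; u = γ_w × 0.400 = 3.924 kPa.
Total σ_h = 4.245 + 3.924 = 8.169 kPa.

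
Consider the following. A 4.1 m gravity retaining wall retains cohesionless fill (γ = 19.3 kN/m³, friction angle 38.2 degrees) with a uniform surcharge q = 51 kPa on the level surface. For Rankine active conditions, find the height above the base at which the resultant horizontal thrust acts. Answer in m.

1.75 m

K_a = 0.2358.
Triangular part P₁ = ½K_aγH² = 38.25 at H/3 = 1.367 m; rectangular part P₂ = K_a q H = 49.30 at H/2 = 2.050 m.
ȳ = (P₁·1.367 + P₂·2.050)/(P₁+P₂) = 1.751 m.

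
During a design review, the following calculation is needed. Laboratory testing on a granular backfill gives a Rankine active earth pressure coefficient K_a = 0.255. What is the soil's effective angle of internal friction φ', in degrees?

36.4°

K_a = tan²(45° − φ/2) ⇒ 45° − φ/2 = arctan(√0.255) = 26.79°.
φ = 2(45° − 26.79°) = 36.41°.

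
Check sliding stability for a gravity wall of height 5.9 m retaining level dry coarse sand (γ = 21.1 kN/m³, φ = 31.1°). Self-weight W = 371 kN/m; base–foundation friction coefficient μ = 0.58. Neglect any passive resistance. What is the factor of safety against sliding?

K_a = tan²(45° − 31.1°/2) = 0.3188.
P_a = ½K_aγH² = 0.5×0.3188×21.1×5.9² = 117.1 kN/m, acting at H/3 = 1.967 m above the base.
FS_sliding = μW / P_a = 0.58×371 / 117.1 = 1.838.

1.84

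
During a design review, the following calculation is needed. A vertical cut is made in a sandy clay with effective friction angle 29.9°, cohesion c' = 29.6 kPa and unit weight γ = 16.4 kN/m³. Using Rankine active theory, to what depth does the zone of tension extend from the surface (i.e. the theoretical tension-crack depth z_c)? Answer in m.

K_a = tan²(45° − 29.9°/2) = 0.3347; √K_a = 0.5785.
The active pressure is zero where K_a γ z = 2c√K_a, so z_c = 2c/(γ√K_a) = 2×29.6/(16.4×0.5785) = 6.240 m.

6.24 m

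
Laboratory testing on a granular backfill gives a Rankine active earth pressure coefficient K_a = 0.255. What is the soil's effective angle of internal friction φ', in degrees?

36.4°

K_a = tan²(45° − φ/2) ⇒ 45° − φ/2 = arctan(√0.255) = 26.79°.
φ = 2(45° − 26.79°) = 36.41°.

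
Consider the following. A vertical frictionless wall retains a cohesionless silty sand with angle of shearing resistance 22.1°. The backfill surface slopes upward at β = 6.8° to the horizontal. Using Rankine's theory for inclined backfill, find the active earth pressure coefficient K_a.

K_a = cos β · (cos β − √(cos²β − cos²φ)) / (cos β + √(cos²β − cos²φ)).
cos β = 0.9930, cos φ = 0.9265, √(cos²β − cos²φ) = 0.3571.
K_a = 0.9930 × (0.9930 − 0.3571)/(0.9930 + 0.3571) = 0.4677.

0.468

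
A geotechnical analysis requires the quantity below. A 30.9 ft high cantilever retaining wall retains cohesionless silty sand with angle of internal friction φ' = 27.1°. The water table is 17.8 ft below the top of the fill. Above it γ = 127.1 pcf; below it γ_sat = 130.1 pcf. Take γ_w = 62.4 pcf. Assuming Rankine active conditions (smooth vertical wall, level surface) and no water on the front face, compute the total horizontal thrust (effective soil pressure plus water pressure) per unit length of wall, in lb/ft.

K_a = tan²(45° − φ/2) = 0.3741.
γ' = 130.1 − 62.4 = 67.70 pcf. Depth below WT = 13.1 ft.
σ'_h at WT = K_a γ d_w = 846.3 psf; at base = 846.3 + K_a γ' × 13.1 = 1178 psf.
P₁ (0–17.8 ft) = ½×846.3×17.8 = 7532. P₂ (17.8–30.9 ft) = ½(846.3+1178)×13.1 = 13260.
P_w = ½ γ_w h₂² = 0.5×62.4×13.1² = 5354. Total = 7532+13260+5354 = 26140 lb/ft.

26100 lb/ft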